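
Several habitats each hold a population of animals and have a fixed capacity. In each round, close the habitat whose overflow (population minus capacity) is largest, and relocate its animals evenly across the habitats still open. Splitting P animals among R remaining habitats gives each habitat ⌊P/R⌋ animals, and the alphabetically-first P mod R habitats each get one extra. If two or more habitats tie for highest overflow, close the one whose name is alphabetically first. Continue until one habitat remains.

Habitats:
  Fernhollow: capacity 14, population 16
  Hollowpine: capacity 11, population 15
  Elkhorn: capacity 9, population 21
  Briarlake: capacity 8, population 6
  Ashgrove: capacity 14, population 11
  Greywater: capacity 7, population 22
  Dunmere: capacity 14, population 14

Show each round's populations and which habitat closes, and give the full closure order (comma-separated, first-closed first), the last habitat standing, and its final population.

Closure order: Greywater, Elkhorn, Hollowpine, Dunmere, Fernhollow, Briarlake
Last habitat: Ashgrove with 105 animals

Round 1: Ashgrove=11 Briarlake=6 Dunmere=14 Elkhorn=21 Fernhollow=16 Greywater=22 Hollowpine=15 → close Greywater (overflow 15)
  22÷6 = 3 each, +1 to first 4
Round 2: Ashgrove=15 Briarlake=10 Dunmere=18 Elkhorn=25 Fernhollow=19 Hollowpine=18 → close Elkhorn (overflow 16)
  25÷5 = 5 each, +1 to first 0
Round 3: Ashgrove=20 Briarlake=15 Dunmere=23 Fernhollow=24 Hollowpine=23 → close Hollowpine (overflow 12)
  23÷4 = 5 each, +1 to first 3
Round 4: Ashgrove=26 Briarlake=21 Dunmere=29 Fernhollow=29 → close Dunmere (overflow 15)
  29÷3 = 9 each, +1 to first 2
Round 5: Ashgrove=36 Briarlake=31 Fernhollow=38 → close Fernhollow (overflow 24)
  38÷2 = 19 each, +1 to first 0
Round 6: Ashgrove=55 Briarlake=50 → close Briarlake (overflow 42)
  50÷1 = 50 each, +1 to first 0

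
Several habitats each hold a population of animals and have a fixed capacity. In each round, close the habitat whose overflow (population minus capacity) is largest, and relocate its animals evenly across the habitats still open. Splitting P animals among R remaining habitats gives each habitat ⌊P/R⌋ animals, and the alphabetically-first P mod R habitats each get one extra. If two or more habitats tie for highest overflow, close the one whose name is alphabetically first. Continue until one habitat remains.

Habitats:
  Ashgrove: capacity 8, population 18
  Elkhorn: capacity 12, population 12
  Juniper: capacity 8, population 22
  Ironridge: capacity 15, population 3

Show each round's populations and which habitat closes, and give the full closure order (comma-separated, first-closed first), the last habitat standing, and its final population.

Round 1: Ashgrove=18 Elkhorn=12 Ironridge=3 Juniper=22 → close Juniper (overflow 14)
  22÷3 = 7 each, +1 to first 1
Round 2: Ashgrove=26 Elkhorn=19 Ironridge=10 → close Ashgrove (overflow 18)
  26÷2 = 13 each, +1 to first 0
Round 3: Elkhorn=32 Ironridge=23 → close Elkhorn (overflow 20)
  32÷1 = 32 each, +1 to first 0

Closure order: Juniper, Ashgrove, Elkhorn
Last habitat: Ironridge with 55 animals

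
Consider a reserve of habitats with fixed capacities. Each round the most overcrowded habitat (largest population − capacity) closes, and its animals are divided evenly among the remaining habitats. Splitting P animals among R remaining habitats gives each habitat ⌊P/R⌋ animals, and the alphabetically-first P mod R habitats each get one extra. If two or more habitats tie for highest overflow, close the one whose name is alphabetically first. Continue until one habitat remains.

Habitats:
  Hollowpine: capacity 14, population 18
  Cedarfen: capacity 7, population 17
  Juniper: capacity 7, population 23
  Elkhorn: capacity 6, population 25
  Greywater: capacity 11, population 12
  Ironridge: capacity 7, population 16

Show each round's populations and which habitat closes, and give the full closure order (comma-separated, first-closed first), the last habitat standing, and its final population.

Closure order: Elkhorn, Juniper, Cedarfen, Ironridge, Hollowpine
Last habitat: Greywater with 111 animals

Round 1: Cedarfen=17 Elkhorn=25 Greywater=12 Hollowpine=18 Ironridge=16 Juniper=23 → close Elkhorn (overflow 19)
  25÷5 = 5 each, +1 to first 0
Round 2: Cedarfen=22 Greywater=17 Hollowpine=23 Ironridge=21 Juniper=28 → close Juniper (overflow 21)
  28÷4 = 7 each, +1 to first 0
Round 3: Cedarfen=29 Greywater=24 Hollowpine=30 Ironridge=28 → close Cedarfen (overflow 22)
  29÷3 = 9 each, +1 to first 2
Round 4: Greywater=34 Hollowpine=40 Ironridge=37 → close Ironridge (overflow 30)
  37÷2 = 18 each, +1 to first 1
Round 5: Greywater=53 Hollowpine=58 → close Hollowpine (overflow 44)
  58÷1 = 58 each, +1 to first 0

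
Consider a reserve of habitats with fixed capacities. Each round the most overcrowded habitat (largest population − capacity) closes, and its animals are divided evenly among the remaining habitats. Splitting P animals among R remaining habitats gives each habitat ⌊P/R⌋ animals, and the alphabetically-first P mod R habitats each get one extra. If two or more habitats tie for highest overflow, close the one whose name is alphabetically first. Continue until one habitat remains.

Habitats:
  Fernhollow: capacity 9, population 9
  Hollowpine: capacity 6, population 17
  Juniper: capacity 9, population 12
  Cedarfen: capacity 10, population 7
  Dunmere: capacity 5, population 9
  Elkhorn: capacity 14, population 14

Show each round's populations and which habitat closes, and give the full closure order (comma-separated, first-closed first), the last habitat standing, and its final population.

Round 1: Cedarfen=7 Dunmere=9 Elkhorn=14 Fernhollow=9 Hollowpine=17 Juniper=12 → close Hollowpine (overflow 11)
  17÷5 = 3 each, +1 to first 2
Round 2: Cedarfen=11 Dunmere=13 Elkhorn=17 Fernhollow=12 Juniper=15 → close Dunmere (overflow 8)
  13÷4 = 3 each, +1 to first 1
Round 3: Cedarfen=15 Elkhorn=20 Fernhollow=15 Juniper=18 → close Juniper (overflow 9)
  18÷3 = 6 each, +1 to first 0
Round 4: Cedarfen=21 Elkhorn=26 Fernhollow=21 → close Elkhorn (overflow 12)
  26÷2 = 13 each, +1 to first 0
Round 5: Cedarfen=34 Fernhollow=34 → close Fernhollow (overflow 25)
  34÷1 = 34 each, +1 to first 0

Closure order: Hollowpine, Dunmere, Juniper, Elkhorn, Fernhollow
Last habitat: Cedarfen with 68 animals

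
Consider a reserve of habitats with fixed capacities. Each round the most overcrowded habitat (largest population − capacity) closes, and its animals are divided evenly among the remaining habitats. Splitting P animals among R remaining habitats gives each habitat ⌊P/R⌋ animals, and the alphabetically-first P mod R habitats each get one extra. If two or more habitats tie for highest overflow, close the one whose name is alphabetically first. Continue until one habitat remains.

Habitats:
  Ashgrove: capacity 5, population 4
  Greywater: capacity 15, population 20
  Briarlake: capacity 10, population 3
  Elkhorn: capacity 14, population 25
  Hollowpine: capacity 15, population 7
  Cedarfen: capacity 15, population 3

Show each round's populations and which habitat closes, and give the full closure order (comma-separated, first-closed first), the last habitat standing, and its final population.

Closure order: Elkhorn, Greywater, Ashgrove, Briarlake, Hollowpine
Last habitat: Cedarfen with 62 animals

Round 1: Ashgrove=4 Briarlake=3 Cedarfen=3 Elkhorn=25 Greywater=20 Hollowpine=7 → close Elkhorn (overflow 11)
  25÷5 = 5 each, +1 to first 0
Round 2: Ashgrove=9 Briarlake=8 Cedarfen=8 Greywater=25 Hollowpine=12 → close Greywater (overflow 10)
  25÷4 = 6 each, +1 to first 1
Round 3: Ashgrove=16 Briarlake=14 Cedarfen=14 Hollowpine=18 → close Ashgrove (overflow 11)
  16÷3 = 5 each, +1 to first 1
Round 4: Briarlake=20 Cedarfen=19 Hollowpine=23 → close Briarlake (overflow 10)
  20÷2 = 10 each, +1 to first 0
Round 5: Cedarfen=29 Hollowpine=33 → close Hollowpine (overflow 18)
  33÷1 = 33 each, +1 to first 0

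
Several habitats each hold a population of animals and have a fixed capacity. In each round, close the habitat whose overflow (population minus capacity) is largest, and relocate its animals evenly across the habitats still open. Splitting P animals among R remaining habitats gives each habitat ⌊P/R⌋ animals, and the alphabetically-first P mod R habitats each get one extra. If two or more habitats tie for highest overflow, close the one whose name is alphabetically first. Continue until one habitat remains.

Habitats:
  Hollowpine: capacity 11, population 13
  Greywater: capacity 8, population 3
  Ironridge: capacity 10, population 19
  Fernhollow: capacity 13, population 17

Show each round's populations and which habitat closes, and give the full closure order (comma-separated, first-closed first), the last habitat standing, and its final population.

Closure order: Ironridge, Fernhollow, Hollowpine
Last habitat: Greywater with 52 animals

Round 1: Fernhollow=17 Greywater=3 Hollowpine=13 Ironridge=19 → close Ironridge (overflow 9)
  19÷3 = 6 each, +1 to first 1
Round 2: Fernhollow=24 Greywater=9 Hollowpine=19 → close Fernhollow (overflow 11)
  24÷2 = 12 each, +1 to first 0
Round 3: Greywater=21 Hollowpine=31 → close Hollowpine (overflow 20)
  31÷1 = 31 each, +1 to first 0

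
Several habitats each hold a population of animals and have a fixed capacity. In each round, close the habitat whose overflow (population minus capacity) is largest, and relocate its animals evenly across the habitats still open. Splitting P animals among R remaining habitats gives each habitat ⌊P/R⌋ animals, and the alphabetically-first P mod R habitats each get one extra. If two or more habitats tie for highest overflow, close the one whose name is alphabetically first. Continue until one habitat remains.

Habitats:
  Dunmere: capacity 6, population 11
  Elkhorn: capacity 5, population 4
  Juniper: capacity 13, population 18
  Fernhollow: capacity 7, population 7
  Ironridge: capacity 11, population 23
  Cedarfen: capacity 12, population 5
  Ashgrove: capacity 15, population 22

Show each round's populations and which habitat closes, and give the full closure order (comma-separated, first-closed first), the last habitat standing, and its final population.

Closure order: Ironridge, Ashgrove, Dunmere, Juniper, Fernhollow, Elkhorn
Last habitat: Cedarfen with 90 animals

Round 1: Ashgrove=22 Cedarfen=5 Dunmere=11 Elkhorn=4 Fernhollow=7 Ironridge=23 Juniper=18 → close Ironridge (overflow 12)
  23÷6 = 3 each, +1 to first 5
Round 2: Ashgrove=26 Cedarfen=9 Dunmere=15 Elkhorn=8 Fernhollow=11 Juniper=21 → close Ashgrove (overflow 11)
  26÷5 = 5 each, +1 to first 1
Round 3: Cedarfen=15 Dunmere=20 Elkhorn=13 Fernhollow=16 Juniper=26 → close Dunmere (overflow 14)
  20÷4 = 5 each, +1 to first 0
Round 4: Cedarfen=20 Elkhorn=18 Fernhollow=21 Juniper=31 → close Juniper (overflow 18)
  31÷3 = 10 each, +1 to first 1
Round 5: Cedarfen=31 Elkhorn=28 Fernhollow=31 → close Fernhollow (overflow 24)
  31÷2 = 15 each, +1 to first 1
Round 6: Cedarfen=47 Elkhorn=43 → close Elkhorn (overflow 38)
  43÷1 = 43 each, +1 to first 0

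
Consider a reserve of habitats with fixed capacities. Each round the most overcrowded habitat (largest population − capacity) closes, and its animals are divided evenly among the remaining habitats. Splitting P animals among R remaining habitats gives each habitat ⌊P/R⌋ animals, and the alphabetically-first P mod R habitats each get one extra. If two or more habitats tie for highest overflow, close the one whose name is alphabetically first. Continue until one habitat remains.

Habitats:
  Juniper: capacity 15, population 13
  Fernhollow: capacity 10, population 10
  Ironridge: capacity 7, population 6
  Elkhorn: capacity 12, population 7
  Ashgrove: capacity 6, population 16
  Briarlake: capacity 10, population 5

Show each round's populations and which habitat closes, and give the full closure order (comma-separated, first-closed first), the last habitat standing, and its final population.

Closure order: Ashgrove, Fernhollow, Ironridge, Juniper, Briarlake
Last habitat: Elkhorn with 57 animals

Round 1: Ashgrove=16 Briarlake=5 Elkhorn=7 Fernhollow=10 Ironridge=6 Juniper=13 → close Ashgrove (overflow 10)
  16÷5 = 3 each, +1 to first 1
Round 2: Briarlake=9 Elkhorn=10 Fernhollow=13 Ironridge=9 Juniper=16 → close Fernhollow (overflow 3)
  13÷4 = 3 each, +1 to first 1
Round 3: Briarlake=13 Elkhorn=13 Ironridge=12 Juniper=19 → close Ironridge (overflow 5)
  12÷3 = 4 each, +1 to first 0
Round 4: Briarlake=17 Elkhorn=17 Juniper=23 → close Juniper (overflow 8)
  23÷2 = 11 each, +1 to first 1
Round 5: Briarlake=29 Elkhorn=28 → close Briarlake (overflow 19)
  29÷1 = 29 each, +1 to first 0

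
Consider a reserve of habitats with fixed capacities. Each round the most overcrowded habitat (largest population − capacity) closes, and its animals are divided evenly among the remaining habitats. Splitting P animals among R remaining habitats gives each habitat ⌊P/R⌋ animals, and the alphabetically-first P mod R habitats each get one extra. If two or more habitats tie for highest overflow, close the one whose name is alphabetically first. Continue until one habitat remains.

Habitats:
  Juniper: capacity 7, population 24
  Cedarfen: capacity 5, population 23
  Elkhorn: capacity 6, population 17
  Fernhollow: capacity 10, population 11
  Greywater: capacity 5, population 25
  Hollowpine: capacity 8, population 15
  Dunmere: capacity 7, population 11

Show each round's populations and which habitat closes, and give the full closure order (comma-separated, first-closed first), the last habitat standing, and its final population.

Closure order: Greywater, Cedarfen, Juniper, Elkhorn, Dunmere, Hollowpine
Last habitat: Fernhollow with 126 animals

Round 1: Cedarfen=23 Dunmere=11 Elkhorn=17 Fernhollow=11 Greywater=25 Hollowpine=15 Juniper=24 → close Greywater (overflow 20)
  25÷6 = 4 each, +1 to first 1
Round 2: Cedarfen=28 Dunmere=15 Elkhorn=21 Fernhollow=15 Hollowpine=19 Juniper=28 → close Cedarfen (overflow 23)
  28÷5 = 5 each, +1 to first 3
Round 3: Dunmere=21 Elkhorn=27 Fernhollow=21 Hollowpine=24 Juniper=33 → close Juniper (overflow 26)
  33÷4 = 8 each, +1 to first 1
Round 4: Dunmere=30 Elkhorn=35 Fernhollow=29 Hollowpine=32 → close Elkhorn (overflow 29)
  35÷3 = 11 each, +1 to first 2
Round 5: Dunmere=42 Fernhollow=41 Hollowpine=43 → close Dunmere (overflow 35)
  42÷2 = 21 each, +1 to first 0
Round 6: Fernhollow=62 Hollowpine=64 → close Hollowpine (overflow 56)
  64÷1 = 64 each, +1 to first 0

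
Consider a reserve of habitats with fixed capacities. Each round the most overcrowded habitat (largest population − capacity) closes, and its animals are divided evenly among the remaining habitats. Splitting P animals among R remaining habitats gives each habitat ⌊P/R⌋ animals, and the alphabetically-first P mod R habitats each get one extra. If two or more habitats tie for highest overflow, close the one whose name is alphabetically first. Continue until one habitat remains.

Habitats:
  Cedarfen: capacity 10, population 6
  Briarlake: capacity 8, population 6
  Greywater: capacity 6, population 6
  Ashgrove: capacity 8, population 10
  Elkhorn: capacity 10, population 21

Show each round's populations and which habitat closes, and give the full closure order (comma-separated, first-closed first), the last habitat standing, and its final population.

Round 1: Ashgrove=10 Briarlake=6 Cedarfen=6 Elkhorn=21 Greywater=6 → close Elkhorn (overflow 11)
  21÷4 = 5 each, +1 to first 1
Round 2: Ashgrove=16 Briarlake=11 Cedarfen=11 Greywater=11 → close Ashgrove (overflow 8)
  16÷3 = 5 each, +1 to first 1
Round 3: Briarlake=17 Cedarfen=16 Greywater=16 → close Greywater (overflow 10)
  16÷2 = 8 each, +1 to first 0
Round 4: Briarlake=25 Cedarfen=24 → close Briarlake (overflow 17)
  25÷1 = 25 each, +1 to first 0

Closure order: Elkhorn, Ashgrove, Greywater, Briarlake
Last habitat: Cedarfen with 49 animals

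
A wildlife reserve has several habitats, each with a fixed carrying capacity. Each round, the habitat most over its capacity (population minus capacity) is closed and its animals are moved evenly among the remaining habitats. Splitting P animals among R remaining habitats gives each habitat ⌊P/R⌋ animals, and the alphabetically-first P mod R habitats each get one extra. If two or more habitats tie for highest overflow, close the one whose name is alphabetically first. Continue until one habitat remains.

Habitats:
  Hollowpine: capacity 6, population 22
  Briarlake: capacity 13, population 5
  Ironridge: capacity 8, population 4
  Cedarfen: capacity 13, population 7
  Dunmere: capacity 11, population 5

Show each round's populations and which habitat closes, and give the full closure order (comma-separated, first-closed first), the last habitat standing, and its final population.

Round 1: Briarlake=5 Cedarfen=7 Dunmere=5 Hollowpine=22 Ironridge=4 → close Hollowpine (overflow 16)
  22÷4 = 5 each, +1 to first 2
Round 2: Briarlake=11 Cedarfen=13 Dunmere=10 Ironridge=9 → close Ironridge (overflow 1)
  9÷3 = 3 each, +1 to first 0
Round 3: Briarlake=14 Cedarfen=16 Dunmere=13 → close Cedarfen (overflow 3)
  16÷2 = 8 each, +1 to first 0
Round 4: Briarlake=22 Dunmere=21 → close Dunmere (overflow 10)
  21÷1 = 21 each, +1 to first 0

Closure order: Hollowpine, Ironridge, Cedarfen, Dunmere
Last habitat: Briarlake with 43 animals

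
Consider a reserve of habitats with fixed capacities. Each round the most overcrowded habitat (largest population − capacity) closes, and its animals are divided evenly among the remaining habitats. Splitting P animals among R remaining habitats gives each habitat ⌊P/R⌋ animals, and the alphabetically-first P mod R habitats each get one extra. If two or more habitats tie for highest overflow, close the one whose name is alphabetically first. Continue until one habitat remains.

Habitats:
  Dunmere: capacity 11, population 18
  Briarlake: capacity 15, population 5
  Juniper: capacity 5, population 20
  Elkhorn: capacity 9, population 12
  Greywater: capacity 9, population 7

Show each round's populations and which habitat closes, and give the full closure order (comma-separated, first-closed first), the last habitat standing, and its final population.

Closure order: Juniper, Dunmere, Elkhorn, Greywater
Last habitat: Briarlake with 62 animals

Round 1: Briarlake=5 Dunmere=18 Elkhorn=12 Greywater=7 Juniper=20 → close Juniper (overflow 15)
  20÷4 = 5 each, +1 to first 0
Round 2: Briarlake=10 Dunmere=23 Elkhorn=17 Greywater=12 → close Dunmere (overflow 12)
  23÷3 = 7 each, +1 to first 2
Round 3: Briarlake=18 Elkhorn=25 Greywater=19 → close Elkhorn (overflow 16)
  25÷2 = 12 each, +1 to first 1
Round 4: Briarlake=31 Greywater=31 → close Greywater (overflow 22)
  31÷1 = 31 each, +1 to first 0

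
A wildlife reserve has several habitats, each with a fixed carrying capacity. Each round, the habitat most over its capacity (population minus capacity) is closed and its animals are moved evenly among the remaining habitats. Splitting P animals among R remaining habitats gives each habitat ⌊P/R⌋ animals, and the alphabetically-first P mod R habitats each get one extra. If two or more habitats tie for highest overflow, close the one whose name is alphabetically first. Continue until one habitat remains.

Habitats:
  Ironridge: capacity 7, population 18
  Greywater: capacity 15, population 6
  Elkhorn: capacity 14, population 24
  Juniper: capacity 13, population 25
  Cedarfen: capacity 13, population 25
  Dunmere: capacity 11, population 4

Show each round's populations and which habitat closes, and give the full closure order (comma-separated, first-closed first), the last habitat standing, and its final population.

Round 1: Cedarfen=25 Dunmere=4 Elkhorn=24 Greywater=6 Ironridge=18 Juniper=25 → close Cedarfen (overflow 12)
  25÷5 = 5 each, +1 to first 0
Round 2: Dunmere=9 Elkhorn=29 Greywater=11 Ironridge=23 Juniper=30 → close Juniper (overflow 17)
  30÷4 = 7 each, +1 to first 2
Round 3: Dunmere=17 Elkhorn=37 Greywater=18 Ironridge=30 → close Elkhorn (overflow 23)
  37÷3 = 12 each, +1 to first 1
Round 4: Dunmere=30 Greywater=30 Ironridge=42 → close Ironridge (overflow 35)
  42÷2 = 21 each, +1 to first 0
Round 5: Dunmere=51 Greywater=51 → close Dunmere (overflow 40)
  51÷1 = 51 each, +1 to first 0

Closure order: Cedarfen, Juniper, Elkhorn, Ironridge, Dunmere
Last habitat: Greywater with 102 animals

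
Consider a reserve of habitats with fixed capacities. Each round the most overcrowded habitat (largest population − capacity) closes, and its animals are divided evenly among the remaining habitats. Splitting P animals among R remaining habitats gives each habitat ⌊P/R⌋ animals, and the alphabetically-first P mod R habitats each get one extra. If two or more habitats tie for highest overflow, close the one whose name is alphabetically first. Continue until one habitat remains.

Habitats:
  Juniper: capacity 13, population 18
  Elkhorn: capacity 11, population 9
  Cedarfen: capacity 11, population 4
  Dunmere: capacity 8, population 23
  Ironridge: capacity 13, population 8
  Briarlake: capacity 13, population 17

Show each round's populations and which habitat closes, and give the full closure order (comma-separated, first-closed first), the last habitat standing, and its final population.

Closure order: Dunmere, Briarlake, Juniper, Elkhorn, Cedarfen
Last habitat: Ironridge with 79 animals

Round 1: Briarlake=17 Cedarfen=4 Dunmere=23 Elkhorn=9 Ironridge=8 Juniper=18 → close Dunmere (overflow 15)
  23÷5 = 4 each, +1 to first 3
Round 2: Briarlake=22 Cedarfen=9 Elkhorn=14 Ironridge=12 Juniper=22 → close Briarlake (overflow 9)
  22÷4 = 5 each, +1 to first 2
Round 3: Cedarfen=15 Elkhorn=20 Ironridge=17 Juniper=27 → close Juniper (overflow 14)
  27÷3 = 9 each, +1 to first 0
Round 4: Cedarfen=24 Elkhorn=29 Ironridge=26 → close Elkhorn (overflow 18)
  29÷2 = 14 each, +1 to first 1
Round 5: Cedarfen=39 Ironridge=40 → close Cedarfen (overflow 28)
  39÷1 = 39 each, +1 to first 0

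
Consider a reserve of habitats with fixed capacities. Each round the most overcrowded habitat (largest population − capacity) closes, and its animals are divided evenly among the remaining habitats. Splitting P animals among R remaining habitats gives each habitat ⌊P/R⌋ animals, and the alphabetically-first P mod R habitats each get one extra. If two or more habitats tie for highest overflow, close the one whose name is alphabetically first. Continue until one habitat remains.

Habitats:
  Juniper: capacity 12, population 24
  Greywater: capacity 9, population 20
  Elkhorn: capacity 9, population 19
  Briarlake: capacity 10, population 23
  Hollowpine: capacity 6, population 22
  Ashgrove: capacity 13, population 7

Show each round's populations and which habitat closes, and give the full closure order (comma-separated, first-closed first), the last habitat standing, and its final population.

Closure order: Hollowpine, Briarlake, Juniper, Elkhorn, Greywater
Last habitat: Ashgrove with 115 animals

Round 1: Ashgrove=7 Briarlake=23 Elkhorn=19 Greywater=20 Hollowpine=22 Juniper=24 → close Hollowpine (overflow 16)
  22÷5 = 4 each, +1 to first 2
Round 2: Ashgrove=12 Briarlake=28 Elkhorn=23 Greywater=24 Juniper=28 → close Briarlake (overflow 18)
  28÷4 = 7 each, +1 to first 0
Round 3: Ashgrove=19 Elkhorn=30 Greywater=31 Juniper=35 → close Juniper (overflow 23)
  35÷3 = 11 each, +1 to first 2
Round 4: Ashgrove=31 Elkhorn=42 Greywater=42 → close Elkhorn (overflow 33)
  42÷2 = 21 each, +1 to first 0
Round 5: Ashgrove=52 Greywater=63 → close Greywater (overflow 54)
  63÷1 = 63 each, +1 to first 0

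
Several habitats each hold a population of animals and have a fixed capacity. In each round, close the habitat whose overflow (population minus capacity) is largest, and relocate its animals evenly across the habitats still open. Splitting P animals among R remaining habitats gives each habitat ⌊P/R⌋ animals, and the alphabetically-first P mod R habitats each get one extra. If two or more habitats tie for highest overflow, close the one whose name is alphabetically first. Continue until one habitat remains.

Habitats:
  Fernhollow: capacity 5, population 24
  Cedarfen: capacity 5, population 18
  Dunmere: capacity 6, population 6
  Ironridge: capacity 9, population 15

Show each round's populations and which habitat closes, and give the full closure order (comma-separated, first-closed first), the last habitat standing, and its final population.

Round 1: Cedarfen=18 Dunmere=6 Fernhollow=24 Ironridge=15 → close Fernhollow (overflow 19)
  24÷3 = 8 each, +1 to first 0
Round 2: Cedarfen=26 Dunmere=14 Ironridge=23 → close Cedarfen (overflow 21)
  26÷2 = 13 each, +1 to first 0
Round 3: Dunmere=27 Ironridge=36 → close Ironridge (overflow 27)
  36÷1 = 36 each, +1 to first 0

Closure order: Fernhollow, Cedarfen, Ironridge
Last habitat: Dunmere with 63 animals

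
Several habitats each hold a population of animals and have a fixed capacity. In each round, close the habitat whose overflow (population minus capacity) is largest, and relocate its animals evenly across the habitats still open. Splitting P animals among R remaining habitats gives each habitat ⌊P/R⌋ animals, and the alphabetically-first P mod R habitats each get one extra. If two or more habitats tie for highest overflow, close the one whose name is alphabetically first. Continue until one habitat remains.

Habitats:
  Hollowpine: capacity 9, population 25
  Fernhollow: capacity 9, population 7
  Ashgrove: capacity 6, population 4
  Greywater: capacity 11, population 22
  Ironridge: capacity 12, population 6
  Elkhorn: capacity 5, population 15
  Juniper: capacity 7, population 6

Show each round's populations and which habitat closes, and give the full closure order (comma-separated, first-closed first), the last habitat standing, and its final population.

Closure order: Hollowpine, Greywater, Elkhorn, Ashgrove, Juniper, Fernhollow
Last habitat: Ironridge with 85 animals

Round 1: Ashgrove=4 Elkhorn=15 Fernhollow=7 Greywater=22 Hollowpine=25 Ironridge=6 Juniper=6 → close Hollowpine (overflow 16)
  25÷6 = 4 each, +1 to first 1
Round 2: Ashgrove=9 Elkhorn=19 Fernhollow=11 Greywater=26 Ironridge=10 Juniper=10 → close Greywater (overflow 15)
  26÷5 = 5 each, +1 to first 1
Round 3: Ashgrove=15 Elkhorn=24 Fernhollow=16 Ironridge=15 Juniper=15 → close Elkhorn (overflow 19)
  24÷4 = 6 each, +1 to first 0
Round 4: Ashgrove=21 Fernhollow=22 Ironridge=21 Juniper=21 → close Ashgrove (overflow 15)
  21÷3 = 7 each, +1 to first 0
Round 5: Fernhollow=29 Ironridge=28 Juniper=28 → close Juniper (overflow 21)
  28÷2 = 14 each, +1 to first 0
Round 6: Fernhollow=43 Ironridge=42 → close Fernhollow (overflow 34)
  43÷1 = 43 each, +1 to first 0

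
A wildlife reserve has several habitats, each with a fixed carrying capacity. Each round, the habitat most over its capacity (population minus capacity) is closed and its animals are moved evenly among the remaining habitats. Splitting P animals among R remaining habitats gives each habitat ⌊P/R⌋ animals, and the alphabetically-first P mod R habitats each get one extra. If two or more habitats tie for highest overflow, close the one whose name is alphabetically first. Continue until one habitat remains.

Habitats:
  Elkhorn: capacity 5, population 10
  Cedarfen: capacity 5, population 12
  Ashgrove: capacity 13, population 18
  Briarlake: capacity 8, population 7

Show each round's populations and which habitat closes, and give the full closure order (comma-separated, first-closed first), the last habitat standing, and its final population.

Closure order: Cedarfen, Ashgrove, Elkhorn
Last habitat: Briarlake with 47 animals

Round 1: Ashgrove=18 Briarlake=7 Cedarfen=12 Elkhorn=10 → close Cedarfen (overflow 7)
  12÷3 = 4 each, +1 to first 0
Round 2: Ashgrove=22 Briarlake=11 Elkhorn=14 → close Ashgrove (overflow 9)
  22÷2 = 11 each, +1 to first 0
Round 3: Briarlake=22 Elkhorn=25 → close Elkhorn (overflow 20)
  25÷1 = 25 each, +1 to first 0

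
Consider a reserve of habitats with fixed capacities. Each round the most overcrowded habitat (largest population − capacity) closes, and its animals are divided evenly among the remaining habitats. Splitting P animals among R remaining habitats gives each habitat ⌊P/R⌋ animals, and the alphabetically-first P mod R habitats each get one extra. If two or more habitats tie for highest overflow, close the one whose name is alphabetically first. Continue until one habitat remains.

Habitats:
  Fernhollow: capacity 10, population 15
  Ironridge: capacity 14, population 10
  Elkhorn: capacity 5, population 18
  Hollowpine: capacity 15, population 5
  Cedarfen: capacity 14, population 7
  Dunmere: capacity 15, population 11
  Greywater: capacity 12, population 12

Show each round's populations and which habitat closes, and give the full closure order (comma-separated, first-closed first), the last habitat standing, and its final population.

Round 1: Cedarfen=7 Dunmere=11 Elkhorn=18 Fernhollow=15 Greywater=12 Hollowpine=5 Ironridge=10 → close Elkhorn (overflow 13)
  18÷6 = 3 each, +1 to first 0
Round 2: Cedarfen=10 Dunmere=14 Fernhollow=18 Greywater=15 Hollowpine=8 Ironridge=13 → close Fernhollow (overflow 8)
  18÷5 = 3 each, +1 to first 3
Round 3: Cedarfen=14 Dunmere=18 Greywater=19 Hollowpine=11 Ironridge=16 → close Greywater (overflow 7)
  19÷4 = 4 each, +1 to first 3
Round 4: Cedarfen=19 Dunmere=23 Hollowpine=16 Ironridge=20 → close Dunmere (overflow 8)
  23÷3 = 7 each, +1 to first 2
Round 5: Cedarfen=27 Hollowpine=24 Ironridge=27 → close Cedarfen (overflow 13)
  27÷2 = 13 each, +1 to first 1
Round 6: Hollowpine=38 Ironridge=40 → close Ironridge (overflow 26)
  40÷1 = 40 each, +1 to first 0

Closure order: Elkhorn, Fernhollow, Greywater, Dunmere, Cedarfen, Ironridge
Last habitat: Hollowpine with 78 animals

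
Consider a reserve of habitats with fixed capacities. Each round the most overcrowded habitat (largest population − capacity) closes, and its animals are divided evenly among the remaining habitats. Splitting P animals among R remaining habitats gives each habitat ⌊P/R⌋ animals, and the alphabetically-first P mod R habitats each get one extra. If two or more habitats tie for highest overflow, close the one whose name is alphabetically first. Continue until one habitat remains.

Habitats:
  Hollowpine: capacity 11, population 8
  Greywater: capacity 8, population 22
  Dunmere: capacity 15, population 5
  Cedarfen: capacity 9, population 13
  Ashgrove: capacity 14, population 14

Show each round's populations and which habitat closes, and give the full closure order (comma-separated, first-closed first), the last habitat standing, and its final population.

Closure order: Greywater, Cedarfen, Ashgrove, Hollowpine
Last habitat: Dunmere with 62 animals

Round 1: Ashgrove=14 Cedarfen=13 Dunmere=5 Greywater=22 Hollowpine=8 → close Greywater (overflow 14)
  22÷4 = 5 each, +1 to first 2
Round 2: Ashgrove=20 Cedarfen=19 Dunmere=10 Hollowpine=13 → close Cedarfen (overflow 10)
  19÷3 = 6 each, +1 to first 1
Round 3: Ashgrove=27 Dunmere=16 Hollowpine=19 → close Ashgrove (overflow 13)
  27÷2 = 13 each, +1 to first 1
Round 4: Dunmere=30 Hollowpine=32 → close Hollowpine (overflow 21)
  32÷1 = 32 each, +1 to first 0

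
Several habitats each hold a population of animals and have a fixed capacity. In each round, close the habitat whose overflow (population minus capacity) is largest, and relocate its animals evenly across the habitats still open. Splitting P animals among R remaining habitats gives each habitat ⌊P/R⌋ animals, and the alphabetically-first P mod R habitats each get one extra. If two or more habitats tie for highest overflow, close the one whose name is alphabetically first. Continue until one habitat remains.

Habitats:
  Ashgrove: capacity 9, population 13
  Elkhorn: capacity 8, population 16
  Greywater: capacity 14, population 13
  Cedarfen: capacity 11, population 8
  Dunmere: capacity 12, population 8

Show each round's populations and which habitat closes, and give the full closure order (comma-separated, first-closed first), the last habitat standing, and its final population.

Round 1: Ashgrove=13 Cedarfen=8 Dunmere=8 Elkhorn=16 Greywater=13 → close Elkhorn (overflow 8)
  16÷4 = 4 each, +1 to first 0
Round 2: Ashgrove=17 Cedarfen=12 Dunmere=12 Greywater=17 → close Ashgrove (overflow 8)
  17÷3 = 5 each, +1 to first 2
Round 3: Cedarfen=18 Dunmere=18 Greywater=22 → close Greywater (overflow 8)
  22÷2 = 11 each, +1 to first 0
Round 4: Cedarfen=29 Dunmere=29 → close Cedarfen (overflow 18)
  29÷1 = 29 each, +1 to first 0

Closure order: Elkhorn, Ashgrove, Greywater, Cedarfen
Last habitat: Dunmere with 58 animals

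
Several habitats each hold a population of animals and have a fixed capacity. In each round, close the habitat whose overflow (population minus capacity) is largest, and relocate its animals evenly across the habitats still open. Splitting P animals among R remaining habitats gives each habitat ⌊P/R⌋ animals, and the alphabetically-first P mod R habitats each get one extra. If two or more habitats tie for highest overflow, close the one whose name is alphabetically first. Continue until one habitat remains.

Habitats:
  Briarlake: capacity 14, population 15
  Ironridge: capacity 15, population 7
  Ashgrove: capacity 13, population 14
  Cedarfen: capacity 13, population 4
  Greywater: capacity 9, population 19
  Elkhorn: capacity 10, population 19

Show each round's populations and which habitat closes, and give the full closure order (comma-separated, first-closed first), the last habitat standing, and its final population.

Closure order: Greywater, Elkhorn, Ashgrove, Briarlake, Cedarfen
Last habitat: Ironridge with 78 animals

Round 1: Ashgrove=14 Briarlake=15 Cedarfen=4 Elkhorn=19 Greywater=19 Ironridge=7 → close Greywater (overflow 10)
  19÷5 = 3 each, +1 to first 4
Round 2: Ashgrove=18 Briarlake=19 Cedarfen=8 Elkhorn=23 Ironridge=10 → close Elkhorn (overflow 13)
  23÷4 = 5 each, +1 to first 3
Round 3: Ashgrove=24 Briarlake=25 Cedarfen=14 Ironridge=15 → close Ashgrove (overflow 11)
  24÷3 = 8 each, +1 to first 0
Round 4: Briarlake=33 Cedarfen=22 Ironridge=23 → close Briarlake (overflow 19)
  33÷2 = 16 each, +1 to first 1
Round 5: Cedarfen=39 Ironridge=39 → close Cedarfen (overflow 26)
  39÷1 = 39 each, +1 to first 0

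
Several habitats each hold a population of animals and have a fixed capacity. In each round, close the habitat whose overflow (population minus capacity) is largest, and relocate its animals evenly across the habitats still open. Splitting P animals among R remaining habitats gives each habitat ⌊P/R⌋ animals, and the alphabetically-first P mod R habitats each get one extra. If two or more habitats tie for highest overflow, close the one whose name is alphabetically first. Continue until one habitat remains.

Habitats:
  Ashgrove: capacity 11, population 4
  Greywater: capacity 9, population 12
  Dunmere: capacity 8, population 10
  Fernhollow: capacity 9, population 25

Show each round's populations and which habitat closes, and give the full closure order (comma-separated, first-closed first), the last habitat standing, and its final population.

Closure order: Fernhollow, Greywater, Dunmere
Last habitat: Ashgrove with 51 animals

Round 1: Ashgrove=4 Dunmere=10 Fernhollow=25 Greywater=12 → close Fernhollow (overflow 16)
  25÷3 = 8 each, +1 to first 1
Round 2: Ashgrove=13 Dunmere=18 Greywater=20 → close Greywater (overflow 11)
  20÷2 = 10 each, +1 to first 0
Round 3: Ashgrove=23 Dunmere=28 → close Dunmere (overflow 20)
  28÷1 = 28 each, +1 to first 0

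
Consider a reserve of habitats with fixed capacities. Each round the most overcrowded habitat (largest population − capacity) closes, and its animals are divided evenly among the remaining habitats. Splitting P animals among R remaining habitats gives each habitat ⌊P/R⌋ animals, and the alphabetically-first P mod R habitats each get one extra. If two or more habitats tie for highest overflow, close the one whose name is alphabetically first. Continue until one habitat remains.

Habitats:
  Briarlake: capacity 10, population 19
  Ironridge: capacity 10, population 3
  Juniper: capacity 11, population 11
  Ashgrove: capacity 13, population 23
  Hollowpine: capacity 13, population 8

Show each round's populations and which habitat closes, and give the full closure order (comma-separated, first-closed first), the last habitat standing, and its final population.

Round 1: Ashgrove=23 Briarlake=19 Hollowpine=8 Ironridge=3 Juniper=11 → close Ashgrove (overflow 10)
  23÷4 = 5 each, +1 to first 3
Round 2: Briarlake=25 Hollowpine=14 Ironridge=9 Juniper=16 → close Briarlake (overflow 15)
  25÷3 = 8 each, +1 to first 1
Round 3: Hollowpine=23 Ironridge=17 Juniper=24 → close Juniper (overflow 13)
  24÷2 = 12 each, +1 to first 0
Round 4: Hollowpine=35 Ironridge=29 → close Hollowpine (overflow 22)
  35÷1 = 35 each, +1 to first 0

Closure order: Ashgrove, Briarlake, Juniper, Hollowpine
Last habitat: Ironridge with 64 animals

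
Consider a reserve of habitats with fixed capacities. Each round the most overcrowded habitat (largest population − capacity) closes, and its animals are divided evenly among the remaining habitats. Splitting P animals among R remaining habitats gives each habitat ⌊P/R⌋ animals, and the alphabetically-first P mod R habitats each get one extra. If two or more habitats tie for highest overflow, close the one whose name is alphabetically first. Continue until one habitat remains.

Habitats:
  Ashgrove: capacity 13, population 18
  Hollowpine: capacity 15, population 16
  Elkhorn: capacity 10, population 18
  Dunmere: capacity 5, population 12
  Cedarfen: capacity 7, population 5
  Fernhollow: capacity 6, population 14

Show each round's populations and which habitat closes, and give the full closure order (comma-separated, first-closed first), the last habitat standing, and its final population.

Round 1: Ashgrove=18 Cedarfen=5 Dunmere=12 Elkhorn=18 Fernhollow=14 Hollowpine=16 → close Elkhorn (overflow 8)
  18÷5 = 3 each, +1 to first 3
Round 2: Ashgrove=22 Cedarfen=9 Dunmere=16 Fernhollow=17 Hollowpine=19 → close Dunmere (overflow 11)
  16÷4 = 4 each, +1 to first 0
Round 3: Ashgrove=26 Cedarfen=13 Fernhollow=21 Hollowpine=23 → close Fernhollow (overflow 15)
  21÷3 = 7 each, +1 to first 0
Round 4: Ashgrove=33 Cedarfen=20 Hollowpine=30 → close Ashgrove (overflow 20)
  33÷2 = 16 each, +1 to first 1
Round 5: Cedarfen=37 Hollowpine=46 → close Hollowpine (overflow 31)
  46÷1 = 46 each, +1 to first 0

Closure order: Elkhorn, Dunmere, Fernhollow, Ashgrove, Hollowpine
Last habitat: Cedarfen with 83 animals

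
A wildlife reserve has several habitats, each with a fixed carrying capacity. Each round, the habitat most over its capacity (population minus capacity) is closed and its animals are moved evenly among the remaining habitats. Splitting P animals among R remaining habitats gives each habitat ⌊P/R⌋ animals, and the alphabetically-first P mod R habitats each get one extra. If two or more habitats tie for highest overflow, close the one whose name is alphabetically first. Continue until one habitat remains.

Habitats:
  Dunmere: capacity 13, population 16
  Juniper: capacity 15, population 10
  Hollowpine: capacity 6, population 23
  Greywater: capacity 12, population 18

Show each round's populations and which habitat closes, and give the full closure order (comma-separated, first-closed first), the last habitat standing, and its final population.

Closure order: Hollowpine, Greywater, Dunmere
Last habitat: Juniper with 67 animals

Round 1: Dunmere=16 Greywater=18 Hollowpine=23 Juniper=10 → close Hollowpine (overflow 17)
  23÷3 = 7 each, +1 to first 2
Round 2: Dunmere=24 Greywater=26 Juniper=17 → close Greywater (overflow 14)
  26÷2 = 13 each, +1 to first 0
Round 3: Dunmere=37 Juniper=30 → close Dunmere (overflow 24)
  37÷1 = 37 each, +1 to first 0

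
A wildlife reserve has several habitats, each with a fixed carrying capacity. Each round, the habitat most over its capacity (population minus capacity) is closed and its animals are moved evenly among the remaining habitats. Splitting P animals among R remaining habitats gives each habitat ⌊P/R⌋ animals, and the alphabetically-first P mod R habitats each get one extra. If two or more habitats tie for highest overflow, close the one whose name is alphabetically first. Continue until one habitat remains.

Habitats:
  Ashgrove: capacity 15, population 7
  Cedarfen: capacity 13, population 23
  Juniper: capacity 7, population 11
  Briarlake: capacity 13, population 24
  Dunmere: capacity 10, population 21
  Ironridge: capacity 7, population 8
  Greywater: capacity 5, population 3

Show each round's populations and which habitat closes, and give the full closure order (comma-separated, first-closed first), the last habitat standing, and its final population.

Closure order: Briarlake, Dunmere, Cedarfen, Juniper, Ironridge, Greywater
Last habitat: Ashgrove with 97 animals

Round 1: Ashgrove=7 Briarlake=24 Cedarfen=23 Dunmere=21 Greywater=3 Ironridge=8 Juniper=11 → close Briarlake (overflow 11)
  24÷6 = 4 each, +1 to first 0
Round 2: Ashgrove=11 Cedarfen=27 Dunmere=25 Greywater=7 Ironridge=12 Juniper=15 → close Dunmere (overflow 15)
  25÷5 = 5 each, +1 to first 0
Round 3: Ashgrove=16 Cedarfen=32 Greywater=12 Ironridge=17 Juniper=20 → close Cedarfen (overflow 19)
  32÷4 = 8 each, +1 to first 0
Round 4: Ashgrove=24 Greywater=20 Ironridge=25 Juniper=28 → close Juniper (overflow 21)
  28÷3 = 9 each, +1 to first 1
Round 5: Ashgrove=34 Greywater=29 Ironridge=34 → close Ironridge (overflow 27)
  34÷2 = 17 each, +1 to first 0
Round 6: Ashgrove=51 Greywater=46 → close Greywater (overflow 41)
  46÷1 = 46 each, +1 to first 0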